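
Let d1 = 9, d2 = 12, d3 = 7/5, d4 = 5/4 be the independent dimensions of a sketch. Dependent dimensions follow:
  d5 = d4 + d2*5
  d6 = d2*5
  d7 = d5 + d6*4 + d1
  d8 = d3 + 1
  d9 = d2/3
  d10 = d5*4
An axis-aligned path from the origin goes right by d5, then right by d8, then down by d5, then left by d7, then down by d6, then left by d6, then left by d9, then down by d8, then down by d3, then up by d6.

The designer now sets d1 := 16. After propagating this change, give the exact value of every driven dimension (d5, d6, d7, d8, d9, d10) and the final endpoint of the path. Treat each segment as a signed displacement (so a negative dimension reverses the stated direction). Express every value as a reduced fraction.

Apply edit: d1 := 16
  d5 = d4 + d2*5 = 245/4
  d6 = d2*5 = 60
  d7 = d5 + d6*4 + d1 = 1269/4
  d8 = d3 + 1 = 12/5
  d9 = d2/3 = 4
  d10 = d5*4 = 245
Walk from origin (0, 0):
  seg 1: right by d5 = 245/4 → (245/4, 0)
  seg 2: right by d8 = 12/5 → (1273/20, 0)
  seg 3: down by d5 = 245/4 → (1273/20, -245/4)
  seg 4: left by d7 = 1269/4 → (-1268/5, -245/4)
  seg 5: down by d6 = 60 → (-1268/5, -485/4)
  seg 6: left by d6 = 60 → (-1568/5, -485/4)
  seg 7: left by d9 = 4 → (-1588/5, -485/4)
  seg 8: down by d8 = 12/5 → (-1588/5, -2473/20)
  seg 9: down by d3 = 7/5 → (-1588/5, -2501/20)
  seg 10: up by d6 = 60 → (-1588/5, -1301/20)

d5 = 245/4
d6 = 60
d7 = 1269/4
d8 = 12/5
d9 = 4
d10 = 245
endpoint = (-1588/5, -1301/20)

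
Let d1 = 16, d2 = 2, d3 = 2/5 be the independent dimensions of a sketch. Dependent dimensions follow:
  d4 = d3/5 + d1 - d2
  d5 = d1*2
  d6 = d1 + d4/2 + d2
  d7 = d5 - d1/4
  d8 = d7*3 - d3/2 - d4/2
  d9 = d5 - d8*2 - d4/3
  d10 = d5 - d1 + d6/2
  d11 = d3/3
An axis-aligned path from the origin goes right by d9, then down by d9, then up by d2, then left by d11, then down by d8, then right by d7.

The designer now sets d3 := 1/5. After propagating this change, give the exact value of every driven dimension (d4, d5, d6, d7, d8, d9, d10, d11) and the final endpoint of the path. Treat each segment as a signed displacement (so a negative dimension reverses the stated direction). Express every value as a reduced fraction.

d4 = 351/25
d5 = 32
d6 = 1251/50
d7 = 28
d8 = 1922/25
d9 = -3161/25
d10 = 2851/100
d11 = 1/15
endpoint = (-7388/75, 1289/25)

Apply edit: d3 := 1/5
  d4 = d3/5 + d1 - d2 = 351/25
  d5 = d1*2 = 32
  d6 = d1 + d4/2 + d2 = 1251/50
  d7 = d5 - d1/4 = 28
  d8 = d7*3 - d3/2 - d4/2 = 1922/25
  d9 = d5 - d8*2 - d4/3 = -3161/25
  d10 = d5 - d1 + d6/2 = 2851/100
  d11 = d3/3 = 1/15
Walk from origin (0, 0):
  seg 1: right by d9 = -3161/25 → (-3161/25, 0)
  seg 2: down by d9 = -3161/25 → (-3161/25, 3161/25)
  seg 3: up by d2 = 2 → (-3161/25, 3211/25)
  seg 4: left by d11 = 1/15 → (-9488/75, 3211/25)
  seg 5: down by d8 = 1922/25 → (-9488/75, 1289/25)
  seg 6: right by d7 = 28 → (-7388/75, 1289/25)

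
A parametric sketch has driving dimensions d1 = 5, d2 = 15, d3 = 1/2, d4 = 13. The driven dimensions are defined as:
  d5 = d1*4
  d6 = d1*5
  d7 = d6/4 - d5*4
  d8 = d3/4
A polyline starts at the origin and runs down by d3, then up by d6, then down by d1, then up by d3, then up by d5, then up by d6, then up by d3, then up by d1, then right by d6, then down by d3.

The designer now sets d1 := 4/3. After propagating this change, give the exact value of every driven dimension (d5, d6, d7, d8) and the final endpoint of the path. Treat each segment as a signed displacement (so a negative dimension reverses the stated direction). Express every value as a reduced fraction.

d5 = 16/3
d6 = 20/3
d7 = -59/3
d8 = 1/8
endpoint = (20/3, 56/3)

Apply edit: d1 := 4/3
  d5 = d1*4 = 16/3
  d6 = d1*5 = 20/3
  d7 = d6/4 - d5*4 = -59/3
  d8 = d3/4 = 1/8
Walk from origin (0, 0):
  seg 1: down by d3 = 1/2 → (0, -1/2)
  seg 2: up by d6 = 20/3 → (0, 37/6)
  seg 3: down by d1 = 4/3 → (0, 29/6)
  seg 4: up by d3 = 1/2 → (0, 16/3)
  seg 5: up by d5 = 16/3 → (0, 32/3)
  seg 6: up by d6 = 20/3 → (0, 52/3)
  seg 7: up by d3 = 1/2 → (0, 107/6)
  seg 8: up by d1 = 4/3 → (0, 115/6)
  seg 9: right by d6 = 20/3 → (20/3, 115/6)
  seg 10: down by d3 = 1/2 → (20/3, 56/3)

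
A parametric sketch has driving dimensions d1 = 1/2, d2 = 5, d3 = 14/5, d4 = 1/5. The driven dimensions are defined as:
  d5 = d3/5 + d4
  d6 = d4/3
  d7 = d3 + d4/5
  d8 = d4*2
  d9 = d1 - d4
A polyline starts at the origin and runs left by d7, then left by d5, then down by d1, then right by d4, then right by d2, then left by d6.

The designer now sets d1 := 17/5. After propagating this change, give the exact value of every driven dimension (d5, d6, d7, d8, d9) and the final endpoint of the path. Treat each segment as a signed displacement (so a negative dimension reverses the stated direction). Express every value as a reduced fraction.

Apply edit: d1 := 17/5
  d5 = d3/5 + d4 = 19/25
  d6 = d4/3 = 1/15
  d7 = d3 + d4/5 = 71/25
  d8 = d4*2 = 2/5
  d9 = d1 - d4 = 16/5
Walk from origin (0, 0):
  seg 1: left by d7 = 71/25 → (-71/25, 0)
  seg 2: left by d5 = 19/25 → (-18/5, 0)
  seg 3: down by d1 = 17/5 → (-18/5, -17/5)
  seg 4: right by d4 = 1/5 → (-17/5, -17/5)
  seg 5: right by d2 = 5 → (8/5, -17/5)
  seg 6: left by d6 = 1/15 → (23/15, -17/5)

d5 = 19/25
d6 = 1/15
d7 = 71/25
d8 = 2/5
d9 = 16/5
endpoint = (23/15, -17/5)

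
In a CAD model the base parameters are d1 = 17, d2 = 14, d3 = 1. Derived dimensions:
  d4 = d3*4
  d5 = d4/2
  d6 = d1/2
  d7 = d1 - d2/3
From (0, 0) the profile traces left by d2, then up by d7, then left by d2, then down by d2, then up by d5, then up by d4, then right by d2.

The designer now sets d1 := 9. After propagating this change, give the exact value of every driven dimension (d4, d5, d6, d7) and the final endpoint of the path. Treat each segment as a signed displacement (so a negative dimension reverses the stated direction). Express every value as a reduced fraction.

Apply edit: d1 := 9
  d4 = d3*4 = 4
  d5 = d4/2 = 2
  d6 = d1/2 = 9/2
  d7 = d1 - d2/3 = 13/3
Walk from origin (0, 0):
  seg 1: left by d2 = 14 → (-14, 0)
  seg 2: up by d7 = 13/3 → (-14, 13/3)
  seg 3: left by d2 = 14 → (-28, 13/3)
  seg 4: down by d2 = 14 → (-28, -29/3)
  seg 5: up by d5 = 2 → (-28, -23/3)
  seg 6: up by d4 = 4 → (-28, -11/3)
  seg 7: right by d2 = 14 → (-14, -11/3)

d4 = 4
d5 = 2
d6 = 9/2
d7 = 13/3
endpoint = (-14, -11/3)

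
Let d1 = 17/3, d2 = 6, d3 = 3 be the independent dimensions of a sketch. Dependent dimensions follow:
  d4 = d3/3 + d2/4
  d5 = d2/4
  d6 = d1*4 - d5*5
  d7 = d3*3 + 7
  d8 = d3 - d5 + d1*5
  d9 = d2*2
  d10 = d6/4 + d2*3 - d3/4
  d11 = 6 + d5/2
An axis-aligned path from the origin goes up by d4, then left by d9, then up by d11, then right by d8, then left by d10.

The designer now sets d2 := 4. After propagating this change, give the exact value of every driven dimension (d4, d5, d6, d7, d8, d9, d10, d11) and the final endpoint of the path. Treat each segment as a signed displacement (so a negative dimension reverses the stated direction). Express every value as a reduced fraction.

d4 = 2
d5 = 1
d6 = 53/3
d7 = 16
d8 = 91/3
d9 = 8
d10 = 47/3
d11 = 13/2
endpoint = (20/3, 17/2)

Apply edit: d2 := 4
  d4 = d3/3 + d2/4 = 2
  d5 = d2/4 = 1
  d6 = d1*4 - d5*5 = 53/3
  d7 = d3*3 + 7 = 16
  d8 = d3 - d5 + d1*5 = 91/3
  d9 = d2*2 = 8
  d10 = d6/4 + d2*3 - d3/4 = 47/3
  d11 = 6 + d5/2 = 13/2
Walk from origin (0, 0):
  seg 1: up by d4 = 2 → (0, 2)
  seg 2: left by d9 = 8 → (-8, 2)
  seg 3: up by d11 = 13/2 → (-8, 17/2)
  seg 4: right by d8 = 91/3 → (67/3, 17/2)
  seg 5: left by d10 = 47/3 → (20/3, 17/2)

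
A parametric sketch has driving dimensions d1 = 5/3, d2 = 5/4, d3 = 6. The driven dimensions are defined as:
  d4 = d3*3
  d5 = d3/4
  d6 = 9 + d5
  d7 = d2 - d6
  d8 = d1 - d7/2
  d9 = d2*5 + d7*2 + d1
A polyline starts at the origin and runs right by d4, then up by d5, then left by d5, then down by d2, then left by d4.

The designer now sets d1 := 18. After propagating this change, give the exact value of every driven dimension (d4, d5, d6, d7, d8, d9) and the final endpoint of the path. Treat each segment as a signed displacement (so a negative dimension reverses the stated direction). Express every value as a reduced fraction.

d4 = 18
d5 = 3/2
d6 = 21/2
d7 = -37/4
d8 = 181/8
d9 = 23/4
endpoint = (-3/2, 1/4)

Apply edit: d1 := 18
  d4 = d3*3 = 18
  d5 = d3/4 = 3/2
  d6 = 9 + d5 = 21/2
  d7 = d2 - d6 = -37/4
  d8 = d1 - d7/2 = 181/8
  d9 = d2*5 + d7*2 + d1 = 23/4
Walk from origin (0, 0):
  seg 1: right by d4 = 18 → (18, 0)
  seg 2: up by d5 = 3/2 → (18, 3/2)
  seg 3: left by d5 = 3/2 → (33/2, 3/2)
  seg 4: down by d2 = 5/4 → (33/2, 1/4)
  seg 5: left by d4 = 18 → (-3/2, 1/4)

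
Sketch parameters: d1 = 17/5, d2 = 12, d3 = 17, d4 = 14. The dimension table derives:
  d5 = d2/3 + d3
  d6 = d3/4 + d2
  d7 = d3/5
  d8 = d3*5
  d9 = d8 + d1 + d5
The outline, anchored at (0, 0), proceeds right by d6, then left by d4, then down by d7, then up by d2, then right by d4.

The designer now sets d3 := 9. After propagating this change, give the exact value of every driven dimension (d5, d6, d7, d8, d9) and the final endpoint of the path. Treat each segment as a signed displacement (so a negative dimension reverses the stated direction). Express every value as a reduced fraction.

d5 = 13
d6 = 57/4
d7 = 9/5
d8 = 45
d9 = 307/5
endpoint = (57/4, 51/5)

Apply edit: d3 := 9
  d5 = d2/3 + d3 = 13
  d6 = d3/4 + d2 = 57/4
  d7 = d3/5 = 9/5
  d8 = d3*5 = 45
  d9 = d8 + d1 + d5 = 307/5
Walk from origin (0, 0):
  seg 1: right by d6 = 57/4 → (57/4, 0)
  seg 2: left by d4 = 14 → (1/4, 0)
  seg 3: down by d7 = 9/5 → (1/4, -9/5)
  seg 4: up by d2 = 12 → (1/4, 51/5)
  seg 5: right by d4 = 14 → (57/4, 51/5)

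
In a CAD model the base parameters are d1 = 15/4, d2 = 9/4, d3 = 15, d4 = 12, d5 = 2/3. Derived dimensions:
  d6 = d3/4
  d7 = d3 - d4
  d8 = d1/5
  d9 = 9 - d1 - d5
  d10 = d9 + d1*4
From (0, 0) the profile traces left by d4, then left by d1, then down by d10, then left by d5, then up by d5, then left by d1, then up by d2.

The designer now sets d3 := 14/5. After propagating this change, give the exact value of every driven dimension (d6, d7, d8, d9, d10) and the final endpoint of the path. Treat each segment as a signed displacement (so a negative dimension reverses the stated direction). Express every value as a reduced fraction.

Apply edit: d3 := 14/5
  d6 = d3/4 = 7/10
  d7 = d3 - d4 = -46/5
  d8 = d1/5 = 3/4
  d9 = 9 - d1 - d5 = 55/12
  d10 = d9 + d1*4 = 235/12
Walk from origin (0, 0):
  seg 1: left by d4 = 12 → (-12, 0)
  seg 2: left by d1 = 15/4 → (-63/4, 0)
  seg 3: down by d10 = 235/12 → (-63/4, -235/12)
  seg 4: left by d5 = 2/3 → (-197/12, -235/12)
  seg 5: up by d5 = 2/3 → (-197/12, -227/12)
  seg 6: left by d1 = 15/4 → (-121/6, -227/12)
  seg 7: up by d2 = 9/4 → (-121/6, -50/3)

d6 = 7/10
d7 = -46/5
d8 = 3/4
d9 = 55/12
d10 = 235/12
endpoint = (-121/6, -50/3)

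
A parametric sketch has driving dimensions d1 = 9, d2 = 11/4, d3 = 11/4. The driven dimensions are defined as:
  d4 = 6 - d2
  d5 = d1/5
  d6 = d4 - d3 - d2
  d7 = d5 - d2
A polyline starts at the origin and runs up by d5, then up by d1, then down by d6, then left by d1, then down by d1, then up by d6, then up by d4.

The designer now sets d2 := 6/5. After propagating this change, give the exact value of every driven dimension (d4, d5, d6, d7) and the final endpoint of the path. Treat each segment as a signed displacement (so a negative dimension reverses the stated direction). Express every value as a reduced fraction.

d4 = 24/5
d5 = 9/5
d6 = 17/20
d7 = 3/5
endpoint = (-9, 33/5)

Apply edit: d2 := 6/5
  d4 = 6 - d2 = 24/5
  d5 = d1/5 = 9/5
  d6 = d4 - d3 - d2 = 17/20
  d7 = d5 - d2 = 3/5
Walk from origin (0, 0):
  seg 1: up by d5 = 9/5 → (0, 9/5)
  seg 2: up by d1 = 9 → (0, 54/5)
  seg 3: down by d6 = 17/20 → (0, 199/20)
  seg 4: left by d1 = 9 → (-9, 199/20)
  seg 5: down by d1 = 9 → (-9, 19/20)
  seg 6: up by d6 = 17/20 → (-9, 9/5)
  seg 7: up by d4 = 24/5 → (-9, 33/5)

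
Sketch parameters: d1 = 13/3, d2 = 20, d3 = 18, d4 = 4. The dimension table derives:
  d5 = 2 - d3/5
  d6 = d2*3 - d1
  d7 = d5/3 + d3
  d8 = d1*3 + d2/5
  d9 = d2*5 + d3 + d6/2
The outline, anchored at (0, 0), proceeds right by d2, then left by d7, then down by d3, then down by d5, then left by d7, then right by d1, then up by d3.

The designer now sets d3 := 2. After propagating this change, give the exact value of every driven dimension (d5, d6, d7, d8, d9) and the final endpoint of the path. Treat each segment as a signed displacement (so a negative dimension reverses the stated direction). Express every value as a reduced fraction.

Apply edit: d3 := 2
  d5 = 2 - d3/5 = 8/5
  d6 = d2*3 - d1 = 167/3
  d7 = d5/3 + d3 = 38/15
  d8 = d1*3 + d2/5 = 17
  d9 = d2*5 + d3 + d6/2 = 779/6
Walk from origin (0, 0):
  seg 1: right by d2 = 20 → (20, 0)
  seg 2: left by d7 = 38/15 → (262/15, 0)
  seg 3: down by d3 = 2 → (262/15, -2)
  seg 4: down by d5 = 8/5 → (262/15, -18/5)
  seg 5: left by d7 = 38/15 → (224/15, -18/5)
  seg 6: right by d1 = 13/3 → (289/15, -18/5)
  seg 7: up by d3 = 2 → (289/15, -8/5)

d5 = 8/5
d6 = 167/3
d7 = 38/15
d8 = 17
d9 = 779/6
endpoint = (289/15, -8/5)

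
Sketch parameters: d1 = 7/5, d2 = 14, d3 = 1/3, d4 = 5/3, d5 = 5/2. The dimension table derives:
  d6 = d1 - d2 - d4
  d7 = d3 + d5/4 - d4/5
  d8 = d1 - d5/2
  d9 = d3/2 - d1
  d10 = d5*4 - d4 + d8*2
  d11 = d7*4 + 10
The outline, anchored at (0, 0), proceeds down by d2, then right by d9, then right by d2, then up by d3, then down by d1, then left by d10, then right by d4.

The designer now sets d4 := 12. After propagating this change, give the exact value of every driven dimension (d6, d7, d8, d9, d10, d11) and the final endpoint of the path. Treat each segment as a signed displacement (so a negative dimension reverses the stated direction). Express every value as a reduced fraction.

Apply edit: d4 := 12
  d6 = d1 - d2 - d4 = -123/5
  d7 = d3 + d5/4 - d4/5 = -173/120
  d8 = d1 - d5/2 = 3/20
  d9 = d3/2 - d1 = -37/30
  d10 = d5*4 - d4 + d8*2 = -17/10
  d11 = d7*4 + 10 = 127/30
Walk from origin (0, 0):
  seg 1: down by d2 = 14 → (0, -14)
  seg 2: right by d9 = -37/30 → (-37/30, -14)
  seg 3: right by d2 = 14 → (383/30, -14)
  seg 4: up by d3 = 1/3 → (383/30, -41/3)
  seg 5: down by d1 = 7/5 → (383/30, -226/15)
  seg 6: left by d10 = -17/10 → (217/15, -226/15)
  seg 7: right by d4 = 12 → (397/15, -226/15)

d6 = -123/5
d7 = -173/120
d8 = 3/20
d9 = -37/30
d10 = -17/10
d11 = 127/30
endpoint = (397/15, -226/15)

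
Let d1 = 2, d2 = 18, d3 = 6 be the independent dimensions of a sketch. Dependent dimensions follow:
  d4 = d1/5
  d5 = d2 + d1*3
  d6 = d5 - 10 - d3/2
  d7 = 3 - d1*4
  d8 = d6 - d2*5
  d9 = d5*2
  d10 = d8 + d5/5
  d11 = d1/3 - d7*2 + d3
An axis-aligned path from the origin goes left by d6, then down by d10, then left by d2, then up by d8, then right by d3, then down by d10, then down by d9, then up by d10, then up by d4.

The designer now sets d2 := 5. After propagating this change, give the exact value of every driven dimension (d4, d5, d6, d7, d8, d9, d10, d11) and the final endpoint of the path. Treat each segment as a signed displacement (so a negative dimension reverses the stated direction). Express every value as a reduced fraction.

Apply edit: d2 := 5
  d4 = d1/5 = 2/5
  d5 = d2 + d1*3 = 11
  d6 = d5 - 10 - d3/2 = -2
  d7 = 3 - d1*4 = -5
  d8 = d6 - d2*5 = -27
  d9 = d5*2 = 22
  d10 = d8 + d5/5 = -124/5
  d11 = d1/3 - d7*2 + d3 = 50/3
Walk from origin (0, 0):
  seg 1: left by d6 = -2 → (2, 0)
  seg 2: down by d10 = -124/5 → (2, 124/5)
  seg 3: left by d2 = 5 → (-3, 124/5)
  seg 4: up by d8 = -27 → (-3, -11/5)
  seg 5: right by d3 = 6 → (3, -11/5)
  seg 6: down by d10 = -124/5 → (3, 113/5)
  seg 7: down by d9 = 22 → (3, 3/5)
  seg 8: up by d10 = -124/5 → (3, -121/5)
  seg 9: up by d4 = 2/5 → (3, -119/5)

d4 = 2/5
d5 = 11
d6 = -2
d7 = -5
d8 = -27
d9 = 22
d10 = -124/5
d11 = 50/3
endpoint = (3, -119/5)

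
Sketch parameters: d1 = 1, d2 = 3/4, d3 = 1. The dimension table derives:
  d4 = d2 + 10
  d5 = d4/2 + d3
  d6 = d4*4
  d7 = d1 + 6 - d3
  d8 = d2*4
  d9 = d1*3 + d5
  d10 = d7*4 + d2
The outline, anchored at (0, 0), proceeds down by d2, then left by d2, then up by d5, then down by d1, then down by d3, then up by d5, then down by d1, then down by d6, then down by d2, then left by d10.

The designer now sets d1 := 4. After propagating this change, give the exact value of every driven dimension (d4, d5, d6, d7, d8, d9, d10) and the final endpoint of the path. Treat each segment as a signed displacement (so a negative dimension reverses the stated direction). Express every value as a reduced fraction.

Apply edit: d1 := 4
  d4 = d2 + 10 = 43/4
  d5 = d4/2 + d3 = 51/8
  d6 = d4*4 = 43
  d7 = d1 + 6 - d3 = 9
  d8 = d2*4 = 3
  d9 = d1*3 + d5 = 147/8
  d10 = d7*4 + d2 = 147/4
Walk from origin (0, 0):
  seg 1: down by d2 = 3/4 → (0, -3/4)
  seg 2: left by d2 = 3/4 → (-3/4, -3/4)
  seg 3: up by d5 = 51/8 → (-3/4, 45/8)
  seg 4: down by d1 = 4 → (-3/4, 13/8)
  seg 5: down by d3 = 1 → (-3/4, 5/8)
  seg 6: up by d5 = 51/8 → (-3/4, 7)
  seg 7: down by d1 = 4 → (-3/4, 3)
  seg 8: down by d6 = 43 → (-3/4, -40)
  seg 9: down by d2 = 3/4 → (-3/4, -163/4)
  seg 10: left by d10 = 147/4 → (-75/2, -163/4)

d4 = 43/4
d5 = 51/8
d6 = 43
d7 = 9
d8 = 3
d9 = 147/8
d10 = 147/4
endpoint = (-75/2, -163/4)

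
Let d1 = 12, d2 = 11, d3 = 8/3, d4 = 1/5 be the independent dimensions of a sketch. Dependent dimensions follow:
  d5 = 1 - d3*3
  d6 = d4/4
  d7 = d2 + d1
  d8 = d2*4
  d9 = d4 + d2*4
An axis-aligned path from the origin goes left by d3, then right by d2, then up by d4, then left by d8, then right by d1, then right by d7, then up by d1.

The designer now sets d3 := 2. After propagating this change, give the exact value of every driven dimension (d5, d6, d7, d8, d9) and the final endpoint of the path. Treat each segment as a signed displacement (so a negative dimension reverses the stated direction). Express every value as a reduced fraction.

Apply edit: d3 := 2
  d5 = 1 - d3*3 = -5
  d6 = d4/4 = 1/20
  d7 = d2 + d1 = 23
  d8 = d2*4 = 44
  d9 = d4 + d2*4 = 221/5
Walk from origin (0, 0):
  seg 1: left by d3 = 2 → (-2, 0)
  seg 2: right by d2 = 11 → (9, 0)
  seg 3: up by d4 = 1/5 → (9, 1/5)
  seg 4: left by d8 = 44 → (-35, 1/5)
  seg 5: right by d1 = 12 → (-23, 1/5)
  seg 6: right by d7 = 23 → (0, 1/5)
  seg 7: up by d1 = 12 → (0, 61/5)

d5 = -5
d6 = 1/20
d7 = 23
d8 = 44
d9 = 221/5
endpoint = (0, 61/5)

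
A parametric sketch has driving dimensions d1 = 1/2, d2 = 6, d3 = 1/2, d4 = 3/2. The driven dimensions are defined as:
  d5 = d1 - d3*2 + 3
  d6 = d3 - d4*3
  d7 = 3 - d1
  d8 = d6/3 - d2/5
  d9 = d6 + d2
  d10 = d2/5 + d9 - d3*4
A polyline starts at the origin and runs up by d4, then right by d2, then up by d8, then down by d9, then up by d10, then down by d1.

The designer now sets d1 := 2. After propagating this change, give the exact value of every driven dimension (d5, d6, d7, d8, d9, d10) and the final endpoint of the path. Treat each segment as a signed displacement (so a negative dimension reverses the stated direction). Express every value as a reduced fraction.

Apply edit: d1 := 2
  d5 = d1 - d3*2 + 3 = 4
  d6 = d3 - d4*3 = -4
  d7 = 3 - d1 = 1
  d8 = d6/3 - d2/5 = -38/15
  d9 = d6 + d2 = 2
  d10 = d2/5 + d9 - d3*4 = 6/5
Walk from origin (0, 0):
  seg 1: up by d4 = 3/2 → (0, 3/2)
  seg 2: right by d2 = 6 → (6, 3/2)
  seg 3: up by d8 = -38/15 → (6, -31/30)
  seg 4: down by d9 = 2 → (6, -91/30)
  seg 5: up by d10 = 6/5 → (6, -11/6)
  seg 6: down by d1 = 2 → (6, -23/6)

d5 = 4
d6 = -4
d7 = 1
d8 = -38/15
d9 = 2
d10 = 6/5
endpoint = (6, -23/6)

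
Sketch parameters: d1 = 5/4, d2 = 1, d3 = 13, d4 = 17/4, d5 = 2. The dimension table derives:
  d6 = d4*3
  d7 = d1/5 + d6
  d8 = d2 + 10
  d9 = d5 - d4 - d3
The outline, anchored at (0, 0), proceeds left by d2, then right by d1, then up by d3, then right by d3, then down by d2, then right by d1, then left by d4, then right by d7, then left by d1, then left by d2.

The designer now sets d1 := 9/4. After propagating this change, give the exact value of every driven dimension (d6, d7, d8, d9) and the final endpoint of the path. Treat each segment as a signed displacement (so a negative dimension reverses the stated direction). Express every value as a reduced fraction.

d6 = 51/4
d7 = 66/5
d8 = 11
d9 = -61/4
endpoint = (111/5, 12)

Apply edit: d1 := 9/4
  d6 = d4*3 = 51/4
  d7 = d1/5 + d6 = 66/5
  d8 = d2 + 10 = 11
  d9 = d5 - d4 - d3 = -61/4
Walk from origin (0, 0):
  seg 1: left by d2 = 1 → (-1, 0)
  seg 2: right by d1 = 9/4 → (5/4, 0)
  seg 3: up by d3 = 13 → (5/4, 13)
  seg 4: right by d3 = 13 → (57/4, 13)
  seg 5: down by d2 = 1 → (57/4, 12)
  seg 6: right by d1 = 9/4 → (33/2, 12)
  seg 7: left by d4 = 17/4 → (49/4, 12)
  seg 8: right by d7 = 66/5 → (509/20, 12)
  seg 9: left by d1 = 9/4 → (116/5, 12)
  seg 10: left by d2 = 1 → (111/5, 12)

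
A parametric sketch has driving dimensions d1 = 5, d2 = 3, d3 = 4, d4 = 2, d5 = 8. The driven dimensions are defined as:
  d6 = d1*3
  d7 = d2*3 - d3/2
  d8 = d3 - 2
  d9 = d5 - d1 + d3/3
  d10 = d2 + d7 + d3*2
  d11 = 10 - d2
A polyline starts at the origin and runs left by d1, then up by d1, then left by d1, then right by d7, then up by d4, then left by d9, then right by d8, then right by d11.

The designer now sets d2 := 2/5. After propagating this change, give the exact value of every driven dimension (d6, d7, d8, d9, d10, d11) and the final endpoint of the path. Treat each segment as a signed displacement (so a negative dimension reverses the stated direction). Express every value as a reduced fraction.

d6 = 15
d7 = -4/5
d8 = 2
d9 = 13/3
d10 = 38/5
d11 = 48/5
endpoint = (-53/15, 7)

Apply edit: d2 := 2/5
  d6 = d1*3 = 15
  d7 = d2*3 - d3/2 = -4/5
  d8 = d3 - 2 = 2
  d9 = d5 - d1 + d3/3 = 13/3
  d10 = d2 + d7 + d3*2 = 38/5
  d11 = 10 - d2 = 48/5
Walk from origin (0, 0):
  seg 1: left by d1 = 5 → (-5, 0)
  seg 2: up by d1 = 5 → (-5, 5)
  seg 3: left by d1 = 5 → (-10, 5)
  seg 4: right by d7 = -4/5 → (-54/5, 5)
  seg 5: up by d4 = 2 → (-54/5, 7)
  seg 6: left by d9 = 13/3 → (-227/15, 7)
  seg 7: right by d8 = 2 → (-197/15, 7)
  seg 8: right by d11 = 48/5 → (-53/15, 7)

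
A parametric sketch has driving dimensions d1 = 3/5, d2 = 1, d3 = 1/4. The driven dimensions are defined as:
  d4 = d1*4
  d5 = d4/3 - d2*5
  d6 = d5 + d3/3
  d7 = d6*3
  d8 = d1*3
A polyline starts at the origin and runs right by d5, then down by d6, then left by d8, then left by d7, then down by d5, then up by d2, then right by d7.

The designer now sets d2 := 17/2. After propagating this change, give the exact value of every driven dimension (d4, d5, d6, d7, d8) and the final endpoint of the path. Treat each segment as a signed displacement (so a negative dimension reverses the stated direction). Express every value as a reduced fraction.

Apply edit: d2 := 17/2
  d4 = d1*4 = 12/5
  d5 = d4/3 - d2*5 = -417/10
  d6 = d5 + d3/3 = -2497/60
  d7 = d6*3 = -2497/20
  d8 = d1*3 = 9/5
Walk from origin (0, 0):
  seg 1: right by d5 = -417/10 → (-417/10, 0)
  seg 2: down by d6 = -2497/60 → (-417/10, 2497/60)
  seg 3: left by d8 = 9/5 → (-87/2, 2497/60)
  seg 4: left by d7 = -2497/20 → (1627/20, 2497/60)
  seg 5: down by d5 = -417/10 → (1627/20, 4999/60)
  seg 6: up by d2 = 17/2 → (1627/20, 5509/60)
  seg 7: right by d7 = -2497/20 → (-87/2, 5509/60)

d4 = 12/5
d5 = -417/10
d6 = -2497/60
d7 = -2497/20
d8 = 9/5
endpoint = (-87/2, 5509/60)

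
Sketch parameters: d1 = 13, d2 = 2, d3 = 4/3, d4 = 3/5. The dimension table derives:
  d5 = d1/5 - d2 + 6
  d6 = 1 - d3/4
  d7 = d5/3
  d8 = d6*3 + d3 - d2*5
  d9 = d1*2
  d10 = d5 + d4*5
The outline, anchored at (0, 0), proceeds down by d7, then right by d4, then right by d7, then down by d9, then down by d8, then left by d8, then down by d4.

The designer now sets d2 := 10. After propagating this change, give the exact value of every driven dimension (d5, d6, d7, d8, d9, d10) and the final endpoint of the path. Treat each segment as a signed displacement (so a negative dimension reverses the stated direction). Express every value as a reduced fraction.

Apply edit: d2 := 10
  d5 = d1/5 - d2 + 6 = -7/5
  d6 = 1 - d3/4 = 2/3
  d7 = d5/3 = -7/15
  d8 = d6*3 + d3 - d2*5 = -140/3
  d9 = d1*2 = 26
  d10 = d5 + d4*5 = 8/5
Walk from origin (0, 0):
  seg 1: down by d7 = -7/15 → (0, 7/15)
  seg 2: right by d4 = 3/5 → (3/5, 7/15)
  seg 3: right by d7 = -7/15 → (2/15, 7/15)
  seg 4: down by d9 = 26 → (2/15, -383/15)
  seg 5: down by d8 = -140/3 → (2/15, 317/15)
  seg 6: left by d8 = -140/3 → (234/5, 317/15)
  seg 7: down by d4 = 3/5 → (234/5, 308/15)

d5 = -7/5
d6 = 2/3
d7 = -7/15
d8 = -140/3
d9 = 26
d10 = 8/5
endpoint = (234/5, 308/15)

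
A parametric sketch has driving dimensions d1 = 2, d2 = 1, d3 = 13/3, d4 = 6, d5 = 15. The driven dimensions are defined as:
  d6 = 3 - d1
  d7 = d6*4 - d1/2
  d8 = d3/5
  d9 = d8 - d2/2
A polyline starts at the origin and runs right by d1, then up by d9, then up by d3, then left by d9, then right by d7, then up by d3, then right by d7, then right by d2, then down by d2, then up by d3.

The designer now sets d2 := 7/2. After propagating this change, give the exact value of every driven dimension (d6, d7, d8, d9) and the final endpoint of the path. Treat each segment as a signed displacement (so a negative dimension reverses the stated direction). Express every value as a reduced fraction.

Apply edit: d2 := 7/2
  d6 = 3 - d1 = 1
  d7 = d6*4 - d1/2 = 3
  d8 = d3/5 = 13/15
  d9 = d8 - d2/2 = -53/60
Walk from origin (0, 0):
  seg 1: right by d1 = 2 → (2, 0)
  seg 2: up by d9 = -53/60 → (2, -53/60)
  seg 3: up by d3 = 13/3 → (2, 69/20)
  seg 4: left by d9 = -53/60 → (173/60, 69/20)
  seg 5: right by d7 = 3 → (353/60, 69/20)
  seg 6: up by d3 = 13/3 → (353/60, 467/60)
  seg 7: right by d7 = 3 → (533/60, 467/60)
  seg 8: right by d2 = 7/2 → (743/60, 467/60)
  seg 9: down by d2 = 7/2 → (743/60, 257/60)
  seg 10: up by d3 = 13/3 → (743/60, 517/60)

d6 = 1
d7 = 3
d8 = 13/15
d9 = -53/60
endpoint = (743/60, 517/60)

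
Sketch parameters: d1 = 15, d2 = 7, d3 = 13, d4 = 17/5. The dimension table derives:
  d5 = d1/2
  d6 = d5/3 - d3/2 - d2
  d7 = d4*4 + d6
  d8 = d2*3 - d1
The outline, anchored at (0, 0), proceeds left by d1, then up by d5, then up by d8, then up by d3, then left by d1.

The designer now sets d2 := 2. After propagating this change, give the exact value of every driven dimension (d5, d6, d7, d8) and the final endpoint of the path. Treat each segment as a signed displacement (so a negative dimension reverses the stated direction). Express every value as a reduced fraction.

Apply edit: d2 := 2
  d5 = d1/2 = 15/2
  d6 = d5/3 - d3/2 - d2 = -6
  d7 = d4*4 + d6 = 38/5
  d8 = d2*3 - d1 = -9
Walk from origin (0, 0):
  seg 1: left by d1 = 15 → (-15, 0)
  seg 2: up by d5 = 15/2 → (-15, 15/2)
  seg 3: up by d8 = -9 → (-15, -3/2)
  seg 4: up by d3 = 13 → (-15, 23/2)
  seg 5: left by d1 = 15 → (-30, 23/2)

d5 = 15/2
d6 = -6
d7 = 38/5
d8 = -9
endpoint = (-30, 23/2)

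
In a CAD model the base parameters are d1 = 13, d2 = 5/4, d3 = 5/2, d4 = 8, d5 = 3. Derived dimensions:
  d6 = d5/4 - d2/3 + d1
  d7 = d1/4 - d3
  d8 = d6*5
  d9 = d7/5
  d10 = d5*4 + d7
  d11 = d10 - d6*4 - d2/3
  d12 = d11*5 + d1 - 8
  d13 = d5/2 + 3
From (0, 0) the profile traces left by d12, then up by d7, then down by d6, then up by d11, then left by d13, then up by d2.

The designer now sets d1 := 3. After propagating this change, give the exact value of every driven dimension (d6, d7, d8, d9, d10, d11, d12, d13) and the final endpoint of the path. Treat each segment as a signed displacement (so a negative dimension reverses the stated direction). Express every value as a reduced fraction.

Apply edit: d1 := 3
  d6 = d5/4 - d2/3 + d1 = 10/3
  d7 = d1/4 - d3 = -7/4
  d8 = d6*5 = 50/3
  d9 = d7/5 = -7/20
  d10 = d5*4 + d7 = 41/4
  d11 = d10 - d6*4 - d2/3 = -7/2
  d12 = d11*5 + d1 - 8 = -45/2
  d13 = d5/2 + 3 = 9/2
Walk from origin (0, 0):
  seg 1: left by d12 = -45/2 → (45/2, 0)
  seg 2: up by d7 = -7/4 → (45/2, -7/4)
  seg 3: down by d6 = 10/3 → (45/2, -61/12)
  seg 4: up by d11 = -7/2 → (45/2, -103/12)
  seg 5: left by d13 = 9/2 → (18, -103/12)
  seg 6: up by d2 = 5/4 → (18, -22/3)

d6 = 10/3
d7 = -7/4
d8 = 50/3
d9 = -7/20
d10 = 41/4
d11 = -7/2
d12 = -45/2
d13 = 9/2
endpoint = (18, -22/3)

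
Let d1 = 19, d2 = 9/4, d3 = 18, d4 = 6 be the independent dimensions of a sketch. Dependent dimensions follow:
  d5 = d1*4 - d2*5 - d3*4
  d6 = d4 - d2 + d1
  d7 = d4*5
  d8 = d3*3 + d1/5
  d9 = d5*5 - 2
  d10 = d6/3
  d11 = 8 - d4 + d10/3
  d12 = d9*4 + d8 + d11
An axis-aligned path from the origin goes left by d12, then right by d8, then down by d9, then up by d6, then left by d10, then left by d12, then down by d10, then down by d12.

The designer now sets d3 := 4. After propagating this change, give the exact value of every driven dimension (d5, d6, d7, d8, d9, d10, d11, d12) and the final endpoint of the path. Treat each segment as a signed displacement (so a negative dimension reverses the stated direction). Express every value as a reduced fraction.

d5 = 195/4
d6 = 91/4
d7 = 30
d8 = 79/5
d9 = 967/4
d10 = 91/12
d11 = 163/36
d12 = 177719/180
endpoint = (-353959/180, -54626/45)

Apply edit: d3 := 4
  d5 = d1*4 - d2*5 - d3*4 = 195/4
  d6 = d4 - d2 + d1 = 91/4
  d7 = d4*5 = 30
  d8 = d3*3 + d1/5 = 79/5
  d9 = d5*5 - 2 = 967/4
  d10 = d6/3 = 91/12
  d11 = 8 - d4 + d10/3 = 163/36
  d12 = d9*4 + d8 + d11 = 177719/180
Walk from origin (0, 0):
  seg 1: left by d12 = 177719/180 → (-177719/180, 0)
  seg 2: right by d8 = 79/5 → (-34975/36, 0)
  seg 3: down by d9 = 967/4 → (-34975/36, -967/4)
  seg 4: up by d6 = 91/4 → (-34975/36, -219)
  seg 5: left by d10 = 91/12 → (-8812/9, -219)
  seg 6: left by d12 = 177719/180 → (-353959/180, -219)
  seg 7: down by d10 = 91/12 → (-353959/180, -2719/12)
  seg 8: down by d12 = 177719/180 → (-353959/180, -54626/45)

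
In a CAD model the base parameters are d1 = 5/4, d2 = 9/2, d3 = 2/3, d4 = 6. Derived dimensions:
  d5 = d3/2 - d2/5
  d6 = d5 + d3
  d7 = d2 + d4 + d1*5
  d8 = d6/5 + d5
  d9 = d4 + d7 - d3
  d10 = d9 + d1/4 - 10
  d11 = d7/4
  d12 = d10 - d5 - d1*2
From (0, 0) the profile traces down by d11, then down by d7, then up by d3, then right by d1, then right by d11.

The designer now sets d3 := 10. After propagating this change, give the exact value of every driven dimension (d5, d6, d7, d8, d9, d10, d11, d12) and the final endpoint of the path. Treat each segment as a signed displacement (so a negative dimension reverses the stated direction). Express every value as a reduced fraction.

d5 = 41/10
d6 = 141/10
d7 = 67/4
d8 = 173/25
d9 = 51/4
d10 = 49/16
d11 = 67/16
d12 = -283/80
endpoint = (87/16, -175/16)

Apply edit: d3 := 10
  d5 = d3/2 - d2/5 = 41/10
  d6 = d5 + d3 = 141/10
  d7 = d2 + d4 + d1*5 = 67/4
  d8 = d6/5 + d5 = 173/25
  d9 = d4 + d7 - d3 = 51/4
  d10 = d9 + d1/4 - 10 = 49/16
  d11 = d7/4 = 67/16
  d12 = d10 - d5 - d1*2 = -283/80
Walk from origin (0, 0):
  seg 1: down by d11 = 67/16 → (0, -67/16)
  seg 2: down by d7 = 67/4 → (0, -335/16)
  seg 3: up by d3 = 10 → (0, -175/16)
  seg 4: right by d1 = 5/4 → (5/4, -175/16)
  seg 5: right by d11 = 67/16 → (87/16, -175/16)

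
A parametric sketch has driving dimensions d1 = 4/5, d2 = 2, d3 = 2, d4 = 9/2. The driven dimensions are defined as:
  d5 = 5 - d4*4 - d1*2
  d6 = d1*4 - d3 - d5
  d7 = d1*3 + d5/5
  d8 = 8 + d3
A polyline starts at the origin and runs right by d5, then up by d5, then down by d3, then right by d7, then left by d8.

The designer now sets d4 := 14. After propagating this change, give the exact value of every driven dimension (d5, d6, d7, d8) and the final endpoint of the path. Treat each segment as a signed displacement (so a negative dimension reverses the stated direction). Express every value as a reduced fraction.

Apply edit: d4 := 14
  d5 = 5 - d4*4 - d1*2 = -263/5
  d6 = d1*4 - d3 - d5 = 269/5
  d7 = d1*3 + d5/5 = -203/25
  d8 = 8 + d3 = 10
Walk from origin (0, 0):
  seg 1: right by d5 = -263/5 → (-263/5, 0)
  seg 2: up by d5 = -263/5 → (-263/5, -263/5)
  seg 3: down by d3 = 2 → (-263/5, -273/5)
  seg 4: right by d7 = -203/25 → (-1518/25, -273/5)
  seg 5: left by d8 = 10 → (-1768/25, -273/5)

d5 = -263/5
d6 = 269/5
d7 = -203/25
d8 = 10
endpoint = (-1768/25, -273/5)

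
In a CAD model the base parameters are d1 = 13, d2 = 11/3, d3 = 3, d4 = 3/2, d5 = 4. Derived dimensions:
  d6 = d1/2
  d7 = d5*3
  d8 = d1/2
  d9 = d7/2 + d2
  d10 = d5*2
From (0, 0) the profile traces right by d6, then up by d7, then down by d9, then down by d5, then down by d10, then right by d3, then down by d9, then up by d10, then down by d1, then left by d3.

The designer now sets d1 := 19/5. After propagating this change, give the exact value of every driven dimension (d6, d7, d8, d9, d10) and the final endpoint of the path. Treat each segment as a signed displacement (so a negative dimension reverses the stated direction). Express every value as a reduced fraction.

Apply edit: d1 := 19/5
  d6 = d1/2 = 19/10
  d7 = d5*3 = 12
  d8 = d1/2 = 19/10
  d9 = d7/2 + d2 = 29/3
  d10 = d5*2 = 8
Walk from origin (0, 0):
  seg 1: right by d6 = 19/10 → (19/10, 0)
  seg 2: up by d7 = 12 → (19/10, 12)
  seg 3: down by d9 = 29/3 → (19/10, 7/3)
  seg 4: down by d5 = 4 → (19/10, -5/3)
  seg 5: down by d10 = 8 → (19/10, -29/3)
  seg 6: right by d3 = 3 → (49/10, -29/3)
  seg 7: down by d9 = 29/3 → (49/10, -58/3)
  seg 8: up by d10 = 8 → (49/10, -34/3)
  seg 9: down by d1 = 19/5 → (49/10, -227/15)
  seg 10: left by d3 = 3 → (19/10, -227/15)

d6 = 19/10
d7 = 12
d8 = 19/10
d9 = 29/3
d10 = 8
endpoint = (19/10, -227/15)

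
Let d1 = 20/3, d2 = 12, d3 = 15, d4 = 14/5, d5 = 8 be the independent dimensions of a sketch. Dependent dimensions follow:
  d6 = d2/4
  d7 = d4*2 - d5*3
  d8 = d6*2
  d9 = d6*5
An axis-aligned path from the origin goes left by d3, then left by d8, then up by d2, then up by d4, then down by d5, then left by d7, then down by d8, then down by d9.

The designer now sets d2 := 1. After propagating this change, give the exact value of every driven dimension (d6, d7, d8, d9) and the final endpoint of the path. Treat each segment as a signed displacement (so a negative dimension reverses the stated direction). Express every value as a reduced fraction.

Apply edit: d2 := 1
  d6 = d2/4 = 1/4
  d7 = d4*2 - d5*3 = -92/5
  d8 = d6*2 = 1/2
  d9 = d6*5 = 5/4
Walk from origin (0, 0):
  seg 1: left by d3 = 15 → (-15, 0)
  seg 2: left by d8 = 1/2 → (-31/2, 0)
  seg 3: up by d2 = 1 → (-31/2, 1)
  seg 4: up by d4 = 14/5 → (-31/2, 19/5)
  seg 5: down by d5 = 8 → (-31/2, -21/5)
  seg 6: left by d7 = -92/5 → (29/10, -21/5)
  seg 7: down by d8 = 1/2 → (29/10, -47/10)
  seg 8: down by d9 = 5/4 → (29/10, -119/20)

d6 = 1/4
d7 = -92/5
d8 = 1/2
d9 = 5/4
endpoint = (29/10, -119/20)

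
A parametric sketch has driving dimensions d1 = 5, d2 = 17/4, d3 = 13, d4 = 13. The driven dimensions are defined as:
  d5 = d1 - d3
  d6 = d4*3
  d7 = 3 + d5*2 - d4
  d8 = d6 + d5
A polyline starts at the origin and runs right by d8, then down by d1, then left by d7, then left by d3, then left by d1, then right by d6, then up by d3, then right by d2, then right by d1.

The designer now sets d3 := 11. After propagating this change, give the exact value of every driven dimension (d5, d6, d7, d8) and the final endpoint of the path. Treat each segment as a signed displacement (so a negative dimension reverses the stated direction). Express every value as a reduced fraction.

d5 = -6
d6 = 39
d7 = -22
d8 = 33
endpoint = (349/4, 6)

Apply edit: d3 := 11
  d5 = d1 - d3 = -6
  d6 = d4*3 = 39
  d7 = 3 + d5*2 - d4 = -22
  d8 = d6 + d5 = 33
Walk from origin (0, 0):
  seg 1: right by d8 = 33 → (33, 0)
  seg 2: down by d1 = 5 → (33, -5)
  seg 3: left by d7 = -22 → (55, -5)
  seg 4: left by d3 = 11 → (44, -5)
  seg 5: left by d1 = 5 → (39, -5)
  seg 6: right by d6 = 39 → (78, -5)
  seg 7: up by d3 = 11 → (78, 6)
  seg 8: right by d2 = 17/4 → (329/4, 6)
  seg 9: right by d1 = 5 → (349/4, 6)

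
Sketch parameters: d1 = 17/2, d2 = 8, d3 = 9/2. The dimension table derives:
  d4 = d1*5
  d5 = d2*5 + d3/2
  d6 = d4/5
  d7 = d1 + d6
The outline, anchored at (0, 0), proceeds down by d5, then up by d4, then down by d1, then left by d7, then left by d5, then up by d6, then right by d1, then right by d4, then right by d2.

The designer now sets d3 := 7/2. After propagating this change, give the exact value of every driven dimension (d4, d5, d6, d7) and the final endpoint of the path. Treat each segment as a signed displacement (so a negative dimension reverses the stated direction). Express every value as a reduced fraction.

d4 = 85/2
d5 = 167/4
d6 = 17/2
d7 = 17
endpoint = (1/4, 3/4)

Apply edit: d3 := 7/2
  d4 = d1*5 = 85/2
  d5 = d2*5 + d3/2 = 167/4
  d6 = d4/5 = 17/2
  d7 = d1 + d6 = 17
Walk from origin (0, 0):
  seg 1: down by d5 = 167/4 → (0, -167/4)
  seg 2: up by d4 = 85/2 → (0, 3/4)
  seg 3: down by d1 = 17/2 → (0, -31/4)
  seg 4: left by d7 = 17 → (-17, -31/4)
  seg 5: left by d5 = 167/4 → (-235/4, -31/4)
  seg 6: up by d6 = 17/2 → (-235/4, 3/4)
  seg 7: right by d1 = 17/2 → (-201/4, 3/4)
  seg 8: right by d4 = 85/2 → (-31/4, 3/4)
  seg 9: right by d2 = 8 → (1/4, 3/4)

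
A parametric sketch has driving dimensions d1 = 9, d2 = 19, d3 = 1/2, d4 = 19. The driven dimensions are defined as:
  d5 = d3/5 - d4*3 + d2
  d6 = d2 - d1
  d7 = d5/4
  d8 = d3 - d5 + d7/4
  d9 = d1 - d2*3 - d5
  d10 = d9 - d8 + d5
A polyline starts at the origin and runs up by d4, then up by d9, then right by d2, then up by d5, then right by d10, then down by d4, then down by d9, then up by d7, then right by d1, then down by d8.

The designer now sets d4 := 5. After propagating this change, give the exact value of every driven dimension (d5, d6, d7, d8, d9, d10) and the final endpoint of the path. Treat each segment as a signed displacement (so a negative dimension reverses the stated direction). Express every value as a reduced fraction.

Apply edit: d4 := 5
  d5 = d3/5 - d4*3 + d2 = 41/10
  d6 = d2 - d1 = 10
  d7 = d5/4 = 41/40
  d8 = d3 - d5 + d7/4 = -107/32
  d9 = d1 - d2*3 - d5 = -521/10
  d10 = d9 - d8 + d5 = -1429/32
Walk from origin (0, 0):
  seg 1: up by d4 = 5 → (0, 5)
  seg 2: up by d9 = -521/10 → (0, -471/10)
  seg 3: right by d2 = 19 → (19, -471/10)
  seg 4: up by d5 = 41/10 → (19, -43)
  seg 5: right by d10 = -1429/32 → (-821/32, -43)
  seg 6: down by d4 = 5 → (-821/32, -48)
  seg 7: down by d9 = -521/10 → (-821/32, 41/10)
  seg 8: up by d7 = 41/40 → (-821/32, 41/8)
  seg 9: right by d1 = 9 → (-533/32, 41/8)
  seg 10: down by d8 = -107/32 → (-533/32, 271/32)

d5 = 41/10
d6 = 10
d7 = 41/40
d8 = -107/32
d9 = -521/10
d10 = -1429/32
endpoint = (-533/32, 271/32)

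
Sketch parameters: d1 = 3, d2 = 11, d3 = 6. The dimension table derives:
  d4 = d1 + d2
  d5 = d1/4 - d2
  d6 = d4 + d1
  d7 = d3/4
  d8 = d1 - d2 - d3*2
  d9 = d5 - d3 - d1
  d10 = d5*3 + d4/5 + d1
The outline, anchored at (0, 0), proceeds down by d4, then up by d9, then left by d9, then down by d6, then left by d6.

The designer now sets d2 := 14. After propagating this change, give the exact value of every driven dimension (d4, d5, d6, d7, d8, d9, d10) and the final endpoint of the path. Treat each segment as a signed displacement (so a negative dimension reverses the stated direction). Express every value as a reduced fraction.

d4 = 17
d5 = -53/4
d6 = 20
d7 = 3/2
d8 = -23
d9 = -89/4
d10 = -667/20
endpoint = (9/4, -237/4)

Apply edit: d2 := 14
  d4 = d1 + d2 = 17
  d5 = d1/4 - d2 = -53/4
  d6 = d4 + d1 = 20
  d7 = d3/4 = 3/2
  d8 = d1 - d2 - d3*2 = -23
  d9 = d5 - d3 - d1 = -89/4
  d10 = d5*3 + d4/5 + d1 = -667/20
Walk from origin (0, 0):
  seg 1: down by d4 = 17 → (0, -17)
  seg 2: up by d9 = -89/4 → (0, -157/4)
  seg 3: left by d9 = -89/4 → (89/4, -157/4)
  seg 4: down by d6 = 20 → (89/4, -237/4)
  seg 5: left by d6 = 20 → (9/4, -237/4)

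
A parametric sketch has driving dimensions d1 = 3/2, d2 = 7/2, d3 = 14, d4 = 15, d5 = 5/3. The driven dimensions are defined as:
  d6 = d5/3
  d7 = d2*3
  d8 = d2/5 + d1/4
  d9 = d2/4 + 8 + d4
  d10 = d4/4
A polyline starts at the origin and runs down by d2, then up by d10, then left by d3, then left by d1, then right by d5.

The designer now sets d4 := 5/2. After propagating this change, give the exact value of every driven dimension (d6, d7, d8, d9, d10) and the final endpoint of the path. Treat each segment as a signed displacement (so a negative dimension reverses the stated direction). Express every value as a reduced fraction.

Apply edit: d4 := 5/2
  d6 = d5/3 = 5/9
  d7 = d2*3 = 21/2
  d8 = d2/5 + d1/4 = 43/40
  d9 = d2/4 + 8 + d4 = 91/8
  d10 = d4/4 = 5/8
Walk from origin (0, 0):
  seg 1: down by d2 = 7/2 → (0, -7/2)
  seg 2: up by d10 = 5/8 → (0, -23/8)
  seg 3: left by d3 = 14 → (-14, -23/8)
  seg 4: left by d1 = 3/2 → (-31/2, -23/8)
  seg 5: right by d5 = 5/3 → (-83/6, -23/8)

d6 = 5/9
d7 = 21/2
d8 = 43/40
d9 = 91/8
d10 = 5/8
endpoint = (-83/6, -23/8)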